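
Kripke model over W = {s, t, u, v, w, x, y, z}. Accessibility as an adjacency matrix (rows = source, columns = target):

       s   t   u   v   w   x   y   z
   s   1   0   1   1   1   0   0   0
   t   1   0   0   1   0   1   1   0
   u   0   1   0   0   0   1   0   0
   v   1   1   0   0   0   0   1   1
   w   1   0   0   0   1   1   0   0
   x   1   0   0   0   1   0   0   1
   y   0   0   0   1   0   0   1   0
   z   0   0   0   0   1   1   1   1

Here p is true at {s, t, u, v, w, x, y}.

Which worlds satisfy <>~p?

{v, x, z}

s: successors {s, u, v, w}; ~p there: s:F, u:F, v:F, w:F. ✗
t: successors {s, v, x, y}; ~p there: s:F, v:F, x:F, y:F. ✗
u: successors {t, x}; ~p there: t:F, x:F. ✗
v: successors {s, t, y, z}; ~p there: s:F, t:F, y:F, z:T. ✓
w: successors {s, w, x}; ~p there: s:F, w:F, x:F. ✗
x: successors {s, w, z}; ~p there: s:F, w:F, z:T. ✓
y: successors {v, y}; ~p there: v:F, y:F. ✗
z: successors {w, x, y, z}; ~p there: w:F, x:F, y:F, z:T. ✓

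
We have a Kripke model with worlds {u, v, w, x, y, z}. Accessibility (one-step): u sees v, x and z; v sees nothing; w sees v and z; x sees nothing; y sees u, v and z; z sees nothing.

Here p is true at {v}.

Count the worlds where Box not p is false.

3

u: successors {v, x, z}; not p there: v:F, x:T, z:T. ✗
v: no successors, so Box not p holds vacuously. ✓
w: successors {v, z}; not p there: v:F, z:T. ✗
x: no successors, so Box not p holds vacuously. ✓
y: successors {u, v, z}; not p there: u:T, v:F, z:T. ✗
z: no successors, so Box not p holds vacuously. ✓
Satisfying worlds: {v, x, z}.
So Box not p fails at the other 3 worlds.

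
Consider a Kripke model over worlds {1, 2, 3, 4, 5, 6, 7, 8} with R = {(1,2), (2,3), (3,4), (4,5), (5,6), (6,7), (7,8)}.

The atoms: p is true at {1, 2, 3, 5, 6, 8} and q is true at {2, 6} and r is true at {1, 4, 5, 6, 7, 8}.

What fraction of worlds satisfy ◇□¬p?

3/8

1: successors {2}; □¬p there: 2:F. ✗
2: successors {3}; □¬p there: 3:T. ✓
3: successors {4}; □¬p there: 4:F. ✗
4: successors {5}; □¬p there: 5:F. ✗
5: successors {6}; □¬p there: 6:T. ✓
6: successors {7}; □¬p there: 7:F. ✗
7: successors {8}; □¬p there: 8:T. ✓
8: no successors, so ◇□¬p fails. ✗
That's 3 of 8 worlds, so 3/8.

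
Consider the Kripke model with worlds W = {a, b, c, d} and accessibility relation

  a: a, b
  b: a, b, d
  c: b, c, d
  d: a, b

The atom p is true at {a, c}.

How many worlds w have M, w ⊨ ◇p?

a: successors {a, b}; p there: a:T, b:F. ✓
b: successors {a, b, d}; p there: a:T, b:F, d:F. ✓
c: successors {b, c, d}; p there: b:F, c:T, d:F. ✓
d: successors {a, b}; p there: a:T, b:F. ✓
Satisfying worlds: {a, b, c, d}.

4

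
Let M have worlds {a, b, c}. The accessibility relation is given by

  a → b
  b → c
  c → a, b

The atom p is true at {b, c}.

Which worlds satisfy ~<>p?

∅

a: <>p is T. ✗
b: <>p is T. ✗
c: <>p is T. ✗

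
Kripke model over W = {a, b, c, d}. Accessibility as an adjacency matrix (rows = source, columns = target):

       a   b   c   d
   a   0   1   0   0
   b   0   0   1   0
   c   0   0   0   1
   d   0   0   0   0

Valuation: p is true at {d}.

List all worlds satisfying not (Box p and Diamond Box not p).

{a, b, d}

a: Box p and Diamond Box not p is F. ✓
b: Box p and Diamond Box not p is F. ✓
c: Box p and Diamond Box not p is T. ✗
d: Box p and Diamond Box not p is F. ✓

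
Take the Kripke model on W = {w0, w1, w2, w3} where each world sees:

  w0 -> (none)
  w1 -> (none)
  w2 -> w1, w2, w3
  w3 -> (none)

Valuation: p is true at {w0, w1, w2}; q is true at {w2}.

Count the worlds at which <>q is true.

w0: no successors, so <>q fails. ✗
w1: no successors, so <>q fails. ✗
w2: successors {w1, w2, w3}; q there: w1:F, w2:T, w3:F. ✓
w3: no successors, so <>q fails. ✗
Satisfying worlds: {w2}.

1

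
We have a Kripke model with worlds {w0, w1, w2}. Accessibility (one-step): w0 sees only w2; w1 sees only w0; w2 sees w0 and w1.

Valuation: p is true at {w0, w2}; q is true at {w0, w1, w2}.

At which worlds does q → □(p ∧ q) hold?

w0: q is T, □(p ∧ q) is T. ✓
w1: q is T, □(p ∧ q) is T. ✓
w2: q is T, □(p ∧ q) is F. ✗

{w0, w1}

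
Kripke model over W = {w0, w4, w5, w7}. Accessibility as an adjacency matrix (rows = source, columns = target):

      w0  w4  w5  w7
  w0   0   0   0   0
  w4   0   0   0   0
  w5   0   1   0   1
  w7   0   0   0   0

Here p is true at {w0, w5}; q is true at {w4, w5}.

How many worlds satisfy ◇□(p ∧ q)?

w0: no successors, so ◇□(p ∧ q) fails. ✗
w4: no successors, so ◇□(p ∧ q) fails. ✗
w5: successors {w4, w7}; □(p ∧ q) there: w4:T, w7:T. ✓
w7: no successors, so ◇□(p ∧ q) fails. ✗
Satisfying worlds: {w5}.

1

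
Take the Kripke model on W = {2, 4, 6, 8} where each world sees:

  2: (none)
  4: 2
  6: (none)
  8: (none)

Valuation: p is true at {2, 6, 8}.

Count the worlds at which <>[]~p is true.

2: no successors, so <>[]~p fails. ✗
4: successors {2}; []~p there: 2:T. ✓
6: no successors, so <>[]~p fails. ✗
8: no successors, so <>[]~p fails. ✗
Satisfying worlds: {4}.

1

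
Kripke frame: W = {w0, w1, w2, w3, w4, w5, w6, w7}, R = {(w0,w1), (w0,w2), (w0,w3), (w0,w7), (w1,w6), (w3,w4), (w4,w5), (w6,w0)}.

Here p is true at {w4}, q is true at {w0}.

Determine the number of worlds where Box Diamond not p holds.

w0: successors {w1, w2, w3, w7}; Diamond not p there: w1:T, w2:F, w3:F, w7:F. ✗
w1: successors {w6}; Diamond not p there: w6:T. ✓
w2: no successors, so Box Diamond not p holds vacuously. ✓
w3: successors {w4}; Diamond not p there: w4:T. ✓
w4: successors {w5}; Diamond not p there: w5:F. ✗
w5: no successors, so Box Diamond not p holds vacuously. ✓
w6: successors {w0}; Diamond not p there: w0:T. ✓
w7: no successors, so Box Diamond not p holds vacuously. ✓
Satisfying worlds: {w1, w2, w3, w5, w6, w7}.

6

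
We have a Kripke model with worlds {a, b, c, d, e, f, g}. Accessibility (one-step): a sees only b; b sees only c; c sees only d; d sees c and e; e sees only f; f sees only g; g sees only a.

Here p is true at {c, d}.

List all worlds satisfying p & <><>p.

a: p is F, <><>p is T. ✗
b: p is F, <><>p is T. ✗
c: p is T, <><>p is T. ✓
d: p is T, <><>p is T. ✓
e: p is F, <><>p is F. ✗
f: p is F, <><>p is F. ✗
g: p is F, <><>p is F. ✗

{c, d}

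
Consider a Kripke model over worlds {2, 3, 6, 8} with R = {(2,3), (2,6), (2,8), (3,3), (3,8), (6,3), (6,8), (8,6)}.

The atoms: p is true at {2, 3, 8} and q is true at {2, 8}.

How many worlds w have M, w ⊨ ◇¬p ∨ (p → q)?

3

2: ◇¬p is T, p → q is T. ✓
3: ◇¬p is F, p → q is F. ✗
6: ◇¬p is F, p → q is T. ✓
8: ◇¬p is T, p → q is T. ✓
Satisfying worlds: {2, 6, 8}.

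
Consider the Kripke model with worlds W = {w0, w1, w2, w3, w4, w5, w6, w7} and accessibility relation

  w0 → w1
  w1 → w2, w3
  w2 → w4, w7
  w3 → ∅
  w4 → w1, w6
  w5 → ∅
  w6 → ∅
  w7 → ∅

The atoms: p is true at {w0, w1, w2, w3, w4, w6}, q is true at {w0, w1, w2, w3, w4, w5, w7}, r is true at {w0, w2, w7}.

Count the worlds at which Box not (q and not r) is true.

4

w0: successors {w1}; not (q and not r) there: w1:F. ✗
w1: successors {w2, w3}; not (q and not r) there: w2:T, w3:F. ✗
w2: successors {w4, w7}; not (q and not r) there: w4:F, w7:T. ✗
w3: no successors, so Box not (q and not r) holds vacuously. ✓
w4: successors {w1, w6}; not (q and not r) there: w1:F, w6:T. ✗
w5: no successors, so Box not (q and not r) holds vacuously. ✓
w6: no successors, so Box not (q and not r) holds vacuously. ✓
w7: no successors, so Box not (q and not r) holds vacuously. ✓
Satisfying worlds: {w3, w5, w6, w7}.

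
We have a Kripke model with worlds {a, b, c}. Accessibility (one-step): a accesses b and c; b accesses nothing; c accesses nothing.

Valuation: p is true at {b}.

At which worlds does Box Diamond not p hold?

{b, c}

a: successors {b, c}; Diamond not p there: b:F, c:F. ✗
b: no successors, so Box Diamond not p holds vacuously. ✓
c: no successors, so Box Diamond not p holds vacuously. ✓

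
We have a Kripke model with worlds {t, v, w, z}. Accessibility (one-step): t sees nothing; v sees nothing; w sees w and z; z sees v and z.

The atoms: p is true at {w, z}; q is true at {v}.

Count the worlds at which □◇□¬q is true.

t: no successors, so □◇□¬q holds vacuously. ✓
v: no successors, so □◇□¬q holds vacuously. ✓
w: successors {w, z}; ◇□¬q there: w:T, z:T. ✓
z: successors {v, z}; ◇□¬q there: v:F, z:T. ✗
Satisfying worlds: {t, v, w}.

3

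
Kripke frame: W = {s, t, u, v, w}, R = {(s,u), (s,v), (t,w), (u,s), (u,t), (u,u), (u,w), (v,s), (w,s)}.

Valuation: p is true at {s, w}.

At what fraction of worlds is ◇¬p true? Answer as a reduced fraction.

s: successors {u, v}; ¬p there: u:T, v:T. ✓
t: successors {w}; ¬p there: w:F. ✗
u: successors {s, t, u, w}; ¬p there: s:F, t:T, u:T, w:F. ✓
v: successors {s}; ¬p there: s:F. ✗
w: successors {s}; ¬p there: s:F. ✗
That's 2 of 5 worlds, so 2/5.

2/5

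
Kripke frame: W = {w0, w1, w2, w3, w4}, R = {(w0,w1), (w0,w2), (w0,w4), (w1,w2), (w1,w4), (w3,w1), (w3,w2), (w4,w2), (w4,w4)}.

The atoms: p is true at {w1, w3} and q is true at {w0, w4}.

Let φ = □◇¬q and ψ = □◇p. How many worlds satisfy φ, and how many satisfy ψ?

1 and 1

For □◇¬q:
w0: successors {w1, w2, w4}; ◇¬q there: w1:T, w2:F, w4:T. ✗
w1: successors {w2, w4}; ◇¬q there: w2:F, w4:T. ✗
w2: no successors, so □◇¬q holds vacuously. ✓
w3: successors {w1, w2}; ◇¬q there: w1:T, w2:F. ✗
w4: successors {w2, w4}; ◇¬q there: w2:F, w4:T. ✗
— 1 world.
For □◇p:
w0: successors {w1, w2, w4}; ◇p there: w1:F, w2:F, w4:F. ✗
w1: successors {w2, w4}; ◇p there: w2:F, w4:F. ✗
w2: no successors, so □◇p holds vacuously. ✓
w3: successors {w1, w2}; ◇p there: w1:F, w2:F. ✗
w4: successors {w2, w4}; ◇p there: w2:F, w4:F. ✗
— 1 world.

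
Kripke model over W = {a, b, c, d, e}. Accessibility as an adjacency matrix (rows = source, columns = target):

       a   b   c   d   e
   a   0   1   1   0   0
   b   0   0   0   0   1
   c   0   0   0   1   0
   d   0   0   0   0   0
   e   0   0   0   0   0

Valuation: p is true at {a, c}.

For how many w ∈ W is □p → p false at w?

a: □p is F, p is T. ✓
b: □p is F, p is F. ✓
c: □p is F, p is T. ✓
d: □p is T, p is F. ✗
e: □p is T, p is F. ✗
Satisfying worlds: {a, b, c}.
So □p → p fails at the other 2 worlds.

2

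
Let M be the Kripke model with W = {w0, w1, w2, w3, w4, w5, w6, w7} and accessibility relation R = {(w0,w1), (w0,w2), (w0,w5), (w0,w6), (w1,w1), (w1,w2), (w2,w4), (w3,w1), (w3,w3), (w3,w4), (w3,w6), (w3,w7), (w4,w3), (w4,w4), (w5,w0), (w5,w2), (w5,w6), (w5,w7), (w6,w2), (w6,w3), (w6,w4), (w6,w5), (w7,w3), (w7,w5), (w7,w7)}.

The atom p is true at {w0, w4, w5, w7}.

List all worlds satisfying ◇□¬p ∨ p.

{w0, w1, w3, w4, w5, w7}

w0: ◇□¬p is T, p is T. ✓
w1: ◇□¬p is T, p is F. ✓
w2: ◇□¬p is F, p is F. ✗
w3: ◇□¬p is T, p is F. ✓
w4: ◇□¬p is F, p is T. ✓
w5: ◇□¬p is F, p is T. ✓
w6: ◇□¬p is F, p is F. ✗
w7: ◇□¬p is F, p is T. ✓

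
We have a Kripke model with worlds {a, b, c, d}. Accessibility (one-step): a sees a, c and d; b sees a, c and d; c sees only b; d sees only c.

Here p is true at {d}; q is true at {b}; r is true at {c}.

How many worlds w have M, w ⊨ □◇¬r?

2

a: successors {a, c, d}; ◇¬r there: a:T, c:T, d:F. ✗
b: successors {a, c, d}; ◇¬r there: a:T, c:T, d:F. ✗
c: successors {b}; ◇¬r there: b:T. ✓
d: successors {c}; ◇¬r there: c:T. ✓
Satisfying worlds: {c, d}.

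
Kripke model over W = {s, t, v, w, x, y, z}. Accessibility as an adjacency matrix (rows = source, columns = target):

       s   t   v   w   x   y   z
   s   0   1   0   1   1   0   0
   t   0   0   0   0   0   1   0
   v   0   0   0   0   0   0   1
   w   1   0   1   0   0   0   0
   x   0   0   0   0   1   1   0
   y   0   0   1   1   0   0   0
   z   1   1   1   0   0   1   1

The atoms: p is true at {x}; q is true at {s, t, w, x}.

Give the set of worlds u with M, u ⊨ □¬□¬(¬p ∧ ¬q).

s: successors {t, w, x}; ¬□¬(¬p ∧ ¬q) there: t:T, w:T, x:T. ✓
t: successors {y}; ¬□¬(¬p ∧ ¬q) there: y:T. ✓
v: successors {z}; ¬□¬(¬p ∧ ¬q) there: z:T. ✓
w: successors {s, v}; ¬□¬(¬p ∧ ¬q) there: s:F, v:T. ✗
x: successors {x, y}; ¬□¬(¬p ∧ ¬q) there: x:T, y:T. ✓
y: successors {v, w}; ¬□¬(¬p ∧ ¬q) there: v:T, w:T. ✓
z: successors {s, t, v, y, z}; ¬□¬(¬p ∧ ¬q) there: s:F, t:T, v:T, y:T, z:T. ✗

{s, t, v, x, y}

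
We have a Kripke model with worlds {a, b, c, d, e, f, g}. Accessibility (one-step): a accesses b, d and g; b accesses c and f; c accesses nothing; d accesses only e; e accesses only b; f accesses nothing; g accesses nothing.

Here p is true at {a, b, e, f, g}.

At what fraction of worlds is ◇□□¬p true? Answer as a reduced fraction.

3/7

a: successors {b, d, g}; □□¬p there: b:T, d:F, g:T. ✓
b: successors {c, f}; □□¬p there: c:T, f:T. ✓
c: no successors, so ◇□□¬p fails. ✗
d: successors {e}; □□¬p there: e:F. ✗
e: successors {b}; □□¬p there: b:T. ✓
f: no successors, so ◇□□¬p fails. ✗
g: no successors, so ◇□□¬p fails. ✗
That's 3 of 7 worlds, so 3/7.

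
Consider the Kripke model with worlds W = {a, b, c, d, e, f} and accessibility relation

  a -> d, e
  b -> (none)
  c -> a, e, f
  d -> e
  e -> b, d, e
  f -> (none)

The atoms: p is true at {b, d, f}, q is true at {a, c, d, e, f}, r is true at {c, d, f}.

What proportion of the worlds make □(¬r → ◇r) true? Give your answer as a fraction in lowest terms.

a: successors {d, e}; ¬r → ◇r there: d:T, e:T. ✓
b: no successors, so □(¬r → ◇r) holds vacuously. ✓
c: successors {a, e, f}; ¬r → ◇r there: a:T, e:T, f:T. ✓
d: successors {e}; ¬r → ◇r there: e:T. ✓
e: successors {b, d, e}; ¬r → ◇r there: b:F, d:T, e:T. ✗
f: no successors, so □(¬r → ◇r) holds vacuously. ✓
That's 5 of 6 worlds, so 5/6.

5/6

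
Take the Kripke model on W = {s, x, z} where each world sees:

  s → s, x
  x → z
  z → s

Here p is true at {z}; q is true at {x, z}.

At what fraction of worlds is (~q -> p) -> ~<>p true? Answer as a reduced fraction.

2/3

s: ~q -> p is F, ~<>p is T. ✓
x: ~q -> p is T, ~<>p is F. ✗
z: ~q -> p is T, ~<>p is T. ✓
That's 2 of 3 worlds, so 2/3.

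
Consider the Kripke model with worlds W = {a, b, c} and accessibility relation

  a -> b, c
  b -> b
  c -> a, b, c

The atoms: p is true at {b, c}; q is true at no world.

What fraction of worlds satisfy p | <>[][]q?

a: p is F, <>[][]q is F. ✗
b: p is T, <>[][]q is F. ✓
c: p is T, <>[][]q is F. ✓
That's 2 of 3 worlds, so 2/3.

2/3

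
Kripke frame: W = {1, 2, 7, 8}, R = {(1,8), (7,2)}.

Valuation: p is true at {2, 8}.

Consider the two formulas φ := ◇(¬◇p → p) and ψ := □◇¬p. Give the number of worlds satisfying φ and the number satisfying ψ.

2 and 2

For ◇(¬◇p → p):
1: successors {8}; ¬◇p → p there: 8:T. ✓
2: no successors, so ◇(¬◇p → p) fails. ✗
7: successors {2}; ¬◇p → p there: 2:T. ✓
8: no successors, so ◇(¬◇p → p) fails. ✗
— 2 worlds.
For □◇¬p:
1: successors {8}; ◇¬p there: 8:F. ✗
2: no successors, so □◇¬p holds vacuously. ✓
7: successors {2}; ◇¬p there: 2:F. ✗
8: no successors, so □◇¬p holds vacuously. ✓
— 2 worlds.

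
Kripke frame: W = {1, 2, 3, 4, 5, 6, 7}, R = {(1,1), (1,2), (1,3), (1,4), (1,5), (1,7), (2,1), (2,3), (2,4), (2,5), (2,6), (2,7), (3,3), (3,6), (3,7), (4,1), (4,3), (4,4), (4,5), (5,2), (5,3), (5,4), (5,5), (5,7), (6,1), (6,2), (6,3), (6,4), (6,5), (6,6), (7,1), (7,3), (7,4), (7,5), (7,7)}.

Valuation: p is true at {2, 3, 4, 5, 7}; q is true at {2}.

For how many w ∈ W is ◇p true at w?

1: successors {1, 2, 3, 4, 5, 7}; p there: 1:F, 2:T, 3:T, 4:T, 5:T, 7:T. ✓
2: successors {1, 3, 4, 5, 6, 7}; p there: 1:F, 3:T, 4:T, 5:T, 6:F, 7:T. ✓
3: successors {3, 6, 7}; p there: 3:T, 6:F, 7:T. ✓
4: successors {1, 3, 4, 5}; p there: 1:F, 3:T, 4:T, 5:T. ✓
5: successors {2, 3, 4, 5, 7}; p there: 2:T, 3:T, 4:T, 5:T, 7:T. ✓
6: successors {1, 2, 3, 4, 5, 6}; p there: 1:F, 2:T, 3:T, 4:T, 5:T, 6:F. ✓
7: successors {1, 3, 4, 5, 7}; p there: 1:F, 3:T, 4:T, 5:T, 7:T. ✓
Satisfying worlds: {1, 2, 3, 4, 5, 6, 7}.

7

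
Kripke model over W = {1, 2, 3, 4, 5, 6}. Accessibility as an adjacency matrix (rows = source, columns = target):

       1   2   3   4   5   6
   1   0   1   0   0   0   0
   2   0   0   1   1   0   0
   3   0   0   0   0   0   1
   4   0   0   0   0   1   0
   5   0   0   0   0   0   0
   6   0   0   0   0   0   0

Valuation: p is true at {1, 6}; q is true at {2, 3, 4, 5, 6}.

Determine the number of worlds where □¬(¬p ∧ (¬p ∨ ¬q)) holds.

3

1: successors {2}; ¬(¬p ∧ (¬p ∨ ¬q)) there: 2:F. ✗
2: successors {3, 4}; ¬(¬p ∧ (¬p ∨ ¬q)) there: 3:F, 4:F. ✗
3: successors {6}; ¬(¬p ∧ (¬p ∨ ¬q)) there: 6:T. ✓
4: successors {5}; ¬(¬p ∧ (¬p ∨ ¬q)) there: 5:F. ✗
5: no successors, so □¬(¬p ∧ (¬p ∨ ¬q)) holds vacuously. ✓
6: no successors, so □¬(¬p ∧ (¬p ∨ ¬q)) holds vacuously. ✓
Satisfying worlds: {3, 5, 6}.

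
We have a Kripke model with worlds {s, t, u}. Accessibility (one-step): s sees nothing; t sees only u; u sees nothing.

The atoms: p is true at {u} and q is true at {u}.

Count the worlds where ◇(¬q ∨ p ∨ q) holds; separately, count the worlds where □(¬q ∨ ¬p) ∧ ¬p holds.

1 and 1

For ◇(¬q ∨ p ∨ q):
s: no successors, so ◇(¬q ∨ p ∨ q) fails. ✗
t: successors {u}; ¬q ∨ p ∨ q there: u:T. ✓
u: no successors, so ◇(¬q ∨ p ∨ q) fails. ✗
— 1 world.
For □(¬q ∨ ¬p) ∧ ¬p:
s: □(¬q ∨ ¬p) is T, ¬p is T. ✓
t: □(¬q ∨ ¬p) is F, ¬p is T. ✗
u: □(¬q ∨ ¬p) is T, ¬p is F. ✗
— 1 world.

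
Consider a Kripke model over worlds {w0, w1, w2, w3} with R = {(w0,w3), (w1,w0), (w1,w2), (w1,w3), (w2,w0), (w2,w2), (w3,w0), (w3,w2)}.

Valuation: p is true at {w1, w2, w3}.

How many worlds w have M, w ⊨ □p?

w0: successors {w3}; p there: w3:T. ✓
w1: successors {w0, w2, w3}; p there: w0:F, w2:T, w3:T. ✗
w2: successors {w0, w2}; p there: w0:F, w2:T. ✗
w3: successors {w0, w2}; p there: w0:F, w2:T. ✗
Satisfying worlds: {w0}.

1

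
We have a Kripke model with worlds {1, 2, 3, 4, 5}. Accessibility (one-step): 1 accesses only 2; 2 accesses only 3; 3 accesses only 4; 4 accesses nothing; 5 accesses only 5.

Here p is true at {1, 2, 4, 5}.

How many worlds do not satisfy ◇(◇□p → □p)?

2

1: successors {2}; ◇□p → □p there: 2:F. ✗
2: successors {3}; ◇□p → □p there: 3:T. ✓
3: successors {4}; ◇□p → □p there: 4:T. ✓
4: no successors, so ◇(◇□p → □p) fails. ✗
5: successors {5}; ◇□p → □p there: 5:T. ✓
Satisfying worlds: {2, 3, 5}.
So ◇(◇□p → □p) fails at the other 2 worlds.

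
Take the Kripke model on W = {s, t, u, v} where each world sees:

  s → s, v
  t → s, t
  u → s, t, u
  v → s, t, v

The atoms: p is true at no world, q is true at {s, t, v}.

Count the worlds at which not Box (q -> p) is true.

s: Box (q -> p) is F. ✓
t: Box (q -> p) is F. ✓
u: Box (q -> p) is F. ✓
v: Box (q -> p) is F. ✓
Satisfying worlds: {s, t, u, v}.

4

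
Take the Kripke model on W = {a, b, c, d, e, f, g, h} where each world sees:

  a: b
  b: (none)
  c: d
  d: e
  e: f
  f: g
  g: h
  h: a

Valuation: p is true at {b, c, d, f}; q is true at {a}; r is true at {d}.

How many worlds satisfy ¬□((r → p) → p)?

4

a: □((r → p) → p) is T. ✗
b: □((r → p) → p) is T. ✗
c: □((r → p) → p) is T. ✗
d: □((r → p) → p) is F. ✓
e: □((r → p) → p) is T. ✗
f: □((r → p) → p) is F. ✓
g: □((r → p) → p) is F. ✓
h: □((r → p) → p) is F. ✓
Satisfying worlds: {d, f, g, h}.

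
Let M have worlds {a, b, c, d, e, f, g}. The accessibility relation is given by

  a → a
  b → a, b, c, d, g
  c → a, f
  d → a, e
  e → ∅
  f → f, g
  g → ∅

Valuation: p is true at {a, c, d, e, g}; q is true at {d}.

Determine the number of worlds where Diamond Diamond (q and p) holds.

1

a: successors {a}; Diamond (q and p) there: a:F. ✗
b: successors {a, b, c, d, g}; Diamond (q and p) there: a:F, b:T, c:F, d:F, g:F. ✓
c: successors {a, f}; Diamond (q and p) there: a:F, f:F. ✗
d: successors {a, e}; Diamond (q and p) there: a:F, e:F. ✗
e: no successors, so Diamond Diamond (q and p) fails. ✗
f: successors {f, g}; Diamond (q and p) there: f:F, g:F. ✗
g: no successors, so Diamond Diamond (q and p) fails. ✗
Satisfying worlds: {b}.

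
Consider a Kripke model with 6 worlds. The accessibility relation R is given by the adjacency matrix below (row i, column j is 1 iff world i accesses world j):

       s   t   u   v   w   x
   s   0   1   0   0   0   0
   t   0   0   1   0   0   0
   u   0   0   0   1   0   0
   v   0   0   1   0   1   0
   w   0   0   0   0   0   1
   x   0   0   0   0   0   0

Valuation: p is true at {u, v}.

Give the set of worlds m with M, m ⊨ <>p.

{t, u, v}

s: successors {t}; p there: t:F. ✗
t: successors {u}; p there: u:T. ✓
u: successors {v}; p there: v:T. ✓
v: successors {u, w}; p there: u:T, w:F. ✓
w: successors {x}; p there: x:F. ✗
x: no successors, so <>p fails. ✗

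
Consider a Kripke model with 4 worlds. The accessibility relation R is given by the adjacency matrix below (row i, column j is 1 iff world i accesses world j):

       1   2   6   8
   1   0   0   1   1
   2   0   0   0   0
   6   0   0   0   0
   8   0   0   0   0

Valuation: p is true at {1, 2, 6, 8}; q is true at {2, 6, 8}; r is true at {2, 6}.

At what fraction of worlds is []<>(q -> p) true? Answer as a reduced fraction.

3/4

1: successors {6, 8}; <>(q -> p) there: 6:F, 8:F. ✗
2: no successors, so []<>(q -> p) holds vacuously. ✓
6: no successors, so []<>(q -> p) holds vacuously. ✓
8: no successors, so []<>(q -> p) holds vacuously. ✓
That's 3 of 4 worlds, so 3/4.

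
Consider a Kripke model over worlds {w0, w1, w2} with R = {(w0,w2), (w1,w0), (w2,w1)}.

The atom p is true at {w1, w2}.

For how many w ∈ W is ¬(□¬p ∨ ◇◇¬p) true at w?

w0: □¬p ∨ ◇◇¬p is F. ✓
w1: □¬p ∨ ◇◇¬p is T. ✗
w2: □¬p ∨ ◇◇¬p is T. ✗
Satisfying worlds: {w0}.

1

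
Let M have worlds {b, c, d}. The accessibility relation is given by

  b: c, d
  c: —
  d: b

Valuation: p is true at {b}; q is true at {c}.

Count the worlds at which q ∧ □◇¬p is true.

1

b: q is F, □◇¬p is F. ✗
c: q is T, □◇¬p is T. ✓
d: q is F, □◇¬p is T. ✗
Satisfying worlds: {c}.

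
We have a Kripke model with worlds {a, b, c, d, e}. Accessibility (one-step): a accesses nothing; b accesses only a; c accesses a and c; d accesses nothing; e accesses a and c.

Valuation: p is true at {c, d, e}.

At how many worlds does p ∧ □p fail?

a: p is F, □p is T. ✗
b: p is F, □p is F. ✗
c: p is T, □p is F. ✗
d: p is T, □p is T. ✓
e: p is T, □p is F. ✗
Satisfying worlds: {d}.
So p ∧ □p fails at the other 4 worlds.

4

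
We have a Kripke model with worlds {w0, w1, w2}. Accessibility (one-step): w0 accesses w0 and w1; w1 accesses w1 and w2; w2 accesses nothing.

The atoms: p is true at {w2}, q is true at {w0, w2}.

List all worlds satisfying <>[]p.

{w1}

w0: successors {w0, w1}; []p there: w0:F, w1:F. ✗
w1: successors {w1, w2}; []p there: w1:F, w2:T. ✓
w2: no successors, so <>[]p fails. ✗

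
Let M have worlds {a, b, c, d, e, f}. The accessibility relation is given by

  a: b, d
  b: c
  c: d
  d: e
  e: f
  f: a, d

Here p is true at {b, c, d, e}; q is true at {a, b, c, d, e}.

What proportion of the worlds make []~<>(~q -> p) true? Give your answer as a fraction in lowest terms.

a: successors {b, d}; ~<>(~q -> p) there: b:F, d:F. ✗
b: successors {c}; ~<>(~q -> p) there: c:F. ✗
c: successors {d}; ~<>(~q -> p) there: d:F. ✗
d: successors {e}; ~<>(~q -> p) there: e:T. ✓
e: successors {f}; ~<>(~q -> p) there: f:F. ✗
f: successors {a, d}; ~<>(~q -> p) there: a:F, d:F. ✗
That's 1 of 6 worlds, so 1/6.

1/6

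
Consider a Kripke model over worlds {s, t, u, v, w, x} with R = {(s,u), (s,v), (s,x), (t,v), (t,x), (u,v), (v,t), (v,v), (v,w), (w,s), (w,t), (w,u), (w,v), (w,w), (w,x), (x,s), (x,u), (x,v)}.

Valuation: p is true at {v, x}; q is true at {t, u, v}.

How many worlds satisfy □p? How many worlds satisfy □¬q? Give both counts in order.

2 and 0

For □p:
s: successors {u, v, x}; p there: u:F, v:T, x:T. ✗
t: successors {v, x}; p there: v:T, x:T. ✓
u: successors {v}; p there: v:T. ✓
v: successors {t, v, w}; p there: t:F, v:T, w:F. ✗
w: successors {s, t, u, v, w, x}; p there: s:F, t:F, u:F, v:T, w:F, x:T. ✗
x: successors {s, u, v}; p there: s:F, u:F, v:T. ✗
— 2 worlds.
For □¬q:
s: successors {u, v, x}; ¬q there: u:F, v:F, x:T. ✗
t: successors {v, x}; ¬q there: v:F, x:T. ✗
u: successors {v}; ¬q there: v:F. ✗
v: successors {t, v, w}; ¬q there: t:F, v:F, w:T. ✗
w: successors {s, t, u, v, w, x}; ¬q there: s:T, t:F, u:F, v:F, w:T, x:T. ✗
x: successors {s, u, v}; ¬q there: s:T, u:F, v:F. ✗
— 0 worlds.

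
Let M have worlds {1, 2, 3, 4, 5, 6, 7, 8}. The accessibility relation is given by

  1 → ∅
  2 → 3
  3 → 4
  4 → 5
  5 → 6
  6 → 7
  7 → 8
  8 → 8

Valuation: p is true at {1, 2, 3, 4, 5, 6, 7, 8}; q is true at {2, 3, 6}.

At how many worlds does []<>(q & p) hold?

2

1: no successors, so []<>(q & p) holds vacuously. ✓
2: successors {3}; <>(q & p) there: 3:F. ✗
3: successors {4}; <>(q & p) there: 4:F. ✗
4: successors {5}; <>(q & p) there: 5:T. ✓
5: successors {6}; <>(q & p) there: 6:F. ✗
6: successors {7}; <>(q & p) there: 7:F. ✗
7: successors {8}; <>(q & p) there: 8:F. ✗
8: successors {8}; <>(q & p) there: 8:F. ✗
Satisfying worlds: {1, 4}.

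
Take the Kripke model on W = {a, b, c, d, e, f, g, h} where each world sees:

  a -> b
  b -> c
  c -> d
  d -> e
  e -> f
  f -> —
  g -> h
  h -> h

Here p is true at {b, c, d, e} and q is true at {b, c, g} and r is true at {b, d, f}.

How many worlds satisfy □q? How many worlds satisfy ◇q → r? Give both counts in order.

For □q:
a: successors {b}; q there: b:T. ✓
b: successors {c}; q there: c:T. ✓
c: successors {d}; q there: d:F. ✗
d: successors {e}; q there: e:F. ✗
e: successors {f}; q there: f:F. ✗
f: no successors, so □q holds vacuously. ✓
g: successors {h}; q there: h:F. ✗
h: successors {h}; q there: h:F. ✗
— 3 worlds.
For ◇q → r:
a: ◇q is T, r is F. ✗
b: ◇q is T, r is T. ✓
c: ◇q is F, r is F. ✓
d: ◇q is F, r is T. ✓
e: ◇q is F, r is F. ✓
f: ◇q is F, r is T. ✓
g: ◇q is F, r is F. ✓
h: ◇q is F, r is F. ✓
— 7 worlds.

3 and 7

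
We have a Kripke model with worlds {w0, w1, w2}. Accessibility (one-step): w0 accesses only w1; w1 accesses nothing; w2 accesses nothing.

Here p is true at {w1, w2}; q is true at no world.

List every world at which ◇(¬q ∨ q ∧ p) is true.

{w0}

w0: successors {w1}; ¬q ∨ q ∧ p there: w1:T. ✓
w1: no successors, so ◇(¬q ∨ q ∧ p) fails. ✗
w2: no successors, so ◇(¬q ∨ q ∧ p) fails. ✗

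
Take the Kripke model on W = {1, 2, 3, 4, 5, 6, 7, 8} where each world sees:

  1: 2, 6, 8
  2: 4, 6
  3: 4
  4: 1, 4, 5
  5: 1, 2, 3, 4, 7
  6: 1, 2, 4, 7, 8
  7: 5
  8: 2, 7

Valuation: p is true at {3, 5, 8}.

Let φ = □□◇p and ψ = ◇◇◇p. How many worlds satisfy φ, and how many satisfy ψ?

For □□◇p:
1: successors {2, 6, 8}; □◇p there: 2:T, 6:F, 8:F. ✗
2: successors {4, 6}; □◇p there: 4:T, 6:F. ✗
3: successors {4}; □◇p there: 4:T. ✓
4: successors {1, 4, 5}; □◇p there: 1:F, 4:T, 5:F. ✗
5: successors {1, 2, 3, 4, 7}; □◇p there: 1:F, 2:T, 3:T, 4:T, 7:T. ✗
6: successors {1, 2, 4, 7, 8}; □◇p there: 1:F, 2:T, 4:T, 7:T, 8:F. ✗
7: successors {5}; □◇p there: 5:F. ✗
8: successors {2, 7}; □◇p there: 2:T, 7:T. ✓
— 2 worlds.
For ◇◇◇p:
1: successors {2, 6, 8}; ◇◇p there: 2:T, 6:T, 8:T. ✓
2: successors {4, 6}; ◇◇p there: 4:T, 6:T. ✓
3: successors {4}; ◇◇p there: 4:T. ✓
4: successors {1, 4, 5}; ◇◇p there: 1:T, 4:T, 5:T. ✓
5: successors {1, 2, 3, 4, 7}; ◇◇p there: 1:T, 2:T, 3:T, 4:T, 7:T. ✓
6: successors {1, 2, 4, 7, 8}; ◇◇p there: 1:T, 2:T, 4:T, 7:T, 8:T. ✓
7: successors {5}; ◇◇p there: 5:T. ✓
8: successors {2, 7}; ◇◇p there: 2:T, 7:T. ✓
— 8 worlds.

2 and 8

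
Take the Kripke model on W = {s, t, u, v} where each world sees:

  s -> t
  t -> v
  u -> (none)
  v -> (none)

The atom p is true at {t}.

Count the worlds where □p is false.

s: successors {t}; p there: t:T. ✓
t: successors {v}; p there: v:F. ✗
u: no successors, so □p holds vacuously. ✓
v: no successors, so □p holds vacuously. ✓
Satisfying worlds: {s, u, v}.
So □p fails at the other 1 world.

1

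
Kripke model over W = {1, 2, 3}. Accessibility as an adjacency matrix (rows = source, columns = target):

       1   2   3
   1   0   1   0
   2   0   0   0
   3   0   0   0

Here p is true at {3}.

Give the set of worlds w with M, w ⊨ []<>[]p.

{2, 3}

1: successors {2}; <>[]p there: 2:F. ✗
2: no successors, so []<>[]p holds vacuously. ✓
3: no successors, so []<>[]p holds vacuously. ✓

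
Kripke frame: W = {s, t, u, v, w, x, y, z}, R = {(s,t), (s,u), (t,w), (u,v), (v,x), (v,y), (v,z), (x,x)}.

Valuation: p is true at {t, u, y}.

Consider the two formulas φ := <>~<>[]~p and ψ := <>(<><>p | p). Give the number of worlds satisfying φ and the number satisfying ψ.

3 and 2

For <>~<>[]~p:
s: successors {t, u}; ~<>[]~p there: t:F, u:T. ✓
t: successors {w}; ~<>[]~p there: w:T. ✓
u: successors {v}; ~<>[]~p there: v:F. ✗
v: successors {x, y, z}; ~<>[]~p there: x:F, y:T, z:T. ✓
w: no successors, so <>~<>[]~p fails. ✗
x: successors {x}; ~<>[]~p there: x:F. ✗
y: no successors, so <>~<>[]~p fails. ✗
z: no successors, so <>~<>[]~p fails. ✗
— 3 worlds.
For <>(<><>p | p):
s: successors {t, u}; <><>p | p there: t:T, u:T. ✓
t: successors {w}; <><>p | p there: w:F. ✗
u: successors {v}; <><>p | p there: v:F. ✗
v: successors {x, y, z}; <><>p | p there: x:F, y:T, z:F. ✓
w: no successors, so <>(<><>p | p) fails. ✗
x: successors {x}; <><>p | p there: x:F. ✗
y: no successors, so <>(<><>p | p) fails. ✗
z: no successors, so <>(<><>p | p) fails. ✗
— 2 worlds.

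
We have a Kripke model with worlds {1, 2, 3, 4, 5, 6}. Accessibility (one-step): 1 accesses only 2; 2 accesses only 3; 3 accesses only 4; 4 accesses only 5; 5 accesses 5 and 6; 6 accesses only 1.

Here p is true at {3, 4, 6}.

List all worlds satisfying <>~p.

{1, 4, 5, 6}

1: successors {2}; ~p there: 2:T. ✓
2: successors {3}; ~p there: 3:F. ✗
3: successors {4}; ~p there: 4:F. ✗
4: successors {5}; ~p there: 5:T. ✓
5: successors {5, 6}; ~p there: 5:T, 6:F. ✓
6: successors {1}; ~p there: 1:T. ✓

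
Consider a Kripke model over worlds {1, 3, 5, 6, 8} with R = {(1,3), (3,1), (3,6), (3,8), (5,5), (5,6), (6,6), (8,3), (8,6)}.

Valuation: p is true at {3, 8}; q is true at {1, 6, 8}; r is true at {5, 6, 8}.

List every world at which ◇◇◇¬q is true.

{1, 5, 8}

1: successors {3}; ◇◇¬q there: 3:T. ✓
3: successors {1, 6, 8}; ◇◇¬q there: 1:F, 6:F, 8:F. ✗
5: successors {5, 6}; ◇◇¬q there: 5:T, 6:F. ✓
6: successors {6}; ◇◇¬q there: 6:F. ✗
8: successors {3, 6}; ◇◇¬q there: 3:T, 6:F. ✓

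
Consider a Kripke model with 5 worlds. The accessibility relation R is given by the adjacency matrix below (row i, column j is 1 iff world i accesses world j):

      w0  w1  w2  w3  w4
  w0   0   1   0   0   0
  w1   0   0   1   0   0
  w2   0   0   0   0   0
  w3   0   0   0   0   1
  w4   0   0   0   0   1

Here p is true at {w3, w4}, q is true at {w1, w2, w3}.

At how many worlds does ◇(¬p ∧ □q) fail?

3

w0: successors {w1}; ¬p ∧ □q there: w1:T. ✓
w1: successors {w2}; ¬p ∧ □q there: w2:T. ✓
w2: no successors, so ◇(¬p ∧ □q) fails. ✗
w3: successors {w4}; ¬p ∧ □q there: w4:F. ✗
w4: successors {w4}; ¬p ∧ □q there: w4:F. ✗
Satisfying worlds: {w0, w1}.
So ◇(¬p ∧ □q) fails at the other 3 worlds.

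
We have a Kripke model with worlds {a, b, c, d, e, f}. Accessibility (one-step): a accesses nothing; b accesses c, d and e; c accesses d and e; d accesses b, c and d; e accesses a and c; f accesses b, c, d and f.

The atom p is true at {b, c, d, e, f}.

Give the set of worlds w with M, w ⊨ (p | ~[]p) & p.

a: p | ~[]p is F, p is F. ✗
b: p | ~[]p is T, p is T. ✓
c: p | ~[]p is T, p is T. ✓
d: p | ~[]p is T, p is T. ✓
e: p | ~[]p is T, p is T. ✓
f: p | ~[]p is T, p is T. ✓

{b, c, d, e, f}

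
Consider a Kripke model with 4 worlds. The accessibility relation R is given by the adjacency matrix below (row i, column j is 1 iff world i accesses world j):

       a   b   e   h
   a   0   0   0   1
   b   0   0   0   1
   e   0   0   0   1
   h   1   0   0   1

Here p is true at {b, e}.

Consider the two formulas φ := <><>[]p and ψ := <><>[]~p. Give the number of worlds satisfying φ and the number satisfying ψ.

For <><>[]p:
a: successors {h}; <>[]p there: h:F. ✗
b: successors {h}; <>[]p there: h:F. ✗
e: successors {h}; <>[]p there: h:F. ✗
h: successors {a, h}; <>[]p there: a:F, h:F. ✗
— 0 worlds.
For <><>[]~p:
a: successors {h}; <>[]~p there: h:T. ✓
b: successors {h}; <>[]~p there: h:T. ✓
e: successors {h}; <>[]~p there: h:T. ✓
h: successors {a, h}; <>[]~p there: a:T, h:T. ✓
— 4 worlds.

0 and 4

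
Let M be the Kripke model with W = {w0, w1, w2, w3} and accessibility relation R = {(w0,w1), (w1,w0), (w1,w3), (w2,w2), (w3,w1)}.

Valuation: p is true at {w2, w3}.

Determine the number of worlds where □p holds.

1

w0: successors {w1}; p there: w1:F. ✗
w1: successors {w0, w3}; p there: w0:F, w3:T. ✗
w2: successors {w2}; p there: w2:T. ✓
w3: successors {w1}; p there: w1:F. ✗
Satisfying worlds: {w2}.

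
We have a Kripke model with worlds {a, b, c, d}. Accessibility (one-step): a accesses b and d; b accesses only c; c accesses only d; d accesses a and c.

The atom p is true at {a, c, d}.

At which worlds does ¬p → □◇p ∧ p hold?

{a, c, d}

a: ¬p is F, □◇p ∧ p is T. ✓
b: ¬p is T, □◇p ∧ p is F. ✗
c: ¬p is F, □◇p ∧ p is T. ✓
d: ¬p is F, □◇p ∧ p is T. ✓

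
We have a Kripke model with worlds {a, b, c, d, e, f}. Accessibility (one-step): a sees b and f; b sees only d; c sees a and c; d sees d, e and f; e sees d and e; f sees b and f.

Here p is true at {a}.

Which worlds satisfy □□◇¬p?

{a, b, c, d, e, f}

a: successors {b, f}; □◇¬p there: b:T, f:T. ✓
b: successors {d}; □◇¬p there: d:T. ✓
c: successors {a, c}; □◇¬p there: a:T, c:T. ✓
d: successors {d, e, f}; □◇¬p there: d:T, e:T, f:T. ✓
e: successors {d, e}; □◇¬p there: d:T, e:T. ✓
f: successors {b, f}; □◇¬p there: b:T, f:T. ✓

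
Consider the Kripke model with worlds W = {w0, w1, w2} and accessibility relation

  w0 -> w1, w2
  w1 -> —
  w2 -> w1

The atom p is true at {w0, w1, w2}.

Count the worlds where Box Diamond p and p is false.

w0: Box Diamond p is F, p is T. ✗
w1: Box Diamond p is T, p is T. ✓
w2: Box Diamond p is F, p is T. ✗
Satisfying worlds: {w1}.
So Box Diamond p and p fails at the other 2 worlds.

2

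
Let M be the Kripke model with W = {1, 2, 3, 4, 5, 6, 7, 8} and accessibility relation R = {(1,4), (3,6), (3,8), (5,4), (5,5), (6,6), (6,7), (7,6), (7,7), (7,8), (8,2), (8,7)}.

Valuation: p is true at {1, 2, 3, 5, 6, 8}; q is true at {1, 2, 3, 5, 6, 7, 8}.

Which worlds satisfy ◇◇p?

1: successors {4}; ◇p there: 4:F. ✗
2: no successors, so ◇◇p fails. ✗
3: successors {6, 8}; ◇p there: 6:T, 8:T. ✓
4: no successors, so ◇◇p fails. ✗
5: successors {4, 5}; ◇p there: 4:F, 5:T. ✓
6: successors {6, 7}; ◇p there: 6:T, 7:T. ✓
7: successors {6, 7, 8}; ◇p there: 6:T, 7:T, 8:T. ✓
8: successors {2, 7}; ◇p there: 2:F, 7:T. ✓

{3, 5, 6, 7, 8}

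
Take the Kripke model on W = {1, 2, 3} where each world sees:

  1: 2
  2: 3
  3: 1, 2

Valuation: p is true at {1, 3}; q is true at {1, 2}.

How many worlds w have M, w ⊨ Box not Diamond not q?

1

1: successors {2}; not Diamond not q there: 2:F. ✗
2: successors {3}; not Diamond not q there: 3:T. ✓
3: successors {1, 2}; not Diamond not q there: 1:T, 2:F. ✗
Satisfying worlds: {2}.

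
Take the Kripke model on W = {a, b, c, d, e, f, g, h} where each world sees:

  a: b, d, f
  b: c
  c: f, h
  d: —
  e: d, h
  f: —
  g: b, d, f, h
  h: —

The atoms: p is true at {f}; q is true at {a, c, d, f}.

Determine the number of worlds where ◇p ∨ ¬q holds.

a: ◇p is T, ¬q is F. ✓
b: ◇p is F, ¬q is T. ✓
c: ◇p is T, ¬q is F. ✓
d: ◇p is F, ¬q is F. ✗
e: ◇p is F, ¬q is T. ✓
f: ◇p is F, ¬q is F. ✗
g: ◇p is T, ¬q is T. ✓
h: ◇p is F, ¬q is T. ✓
Satisfying worlds: {a, b, c, e, g, h}.

6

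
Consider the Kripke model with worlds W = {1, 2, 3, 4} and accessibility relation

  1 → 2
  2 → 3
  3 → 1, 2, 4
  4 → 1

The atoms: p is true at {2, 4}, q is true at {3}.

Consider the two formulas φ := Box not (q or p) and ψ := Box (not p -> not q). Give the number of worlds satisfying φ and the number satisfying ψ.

1 and 3

For Box not (q or p):
1: successors {2}; not (q or p) there: 2:F. ✗
2: successors {3}; not (q or p) there: 3:F. ✗
3: successors {1, 2, 4}; not (q or p) there: 1:T, 2:F, 4:F. ✗
4: successors {1}; not (q or p) there: 1:T. ✓
— 1 world.
For Box (not p -> not q):
1: successors {2}; not p -> not q there: 2:T. ✓
2: successors {3}; not p -> not q there: 3:F. ✗
3: successors {1, 2, 4}; not p -> not q there: 1:T, 2:T, 4:T. ✓
4: successors {1}; not p -> not q there: 1:T. ✓
— 3 worlds.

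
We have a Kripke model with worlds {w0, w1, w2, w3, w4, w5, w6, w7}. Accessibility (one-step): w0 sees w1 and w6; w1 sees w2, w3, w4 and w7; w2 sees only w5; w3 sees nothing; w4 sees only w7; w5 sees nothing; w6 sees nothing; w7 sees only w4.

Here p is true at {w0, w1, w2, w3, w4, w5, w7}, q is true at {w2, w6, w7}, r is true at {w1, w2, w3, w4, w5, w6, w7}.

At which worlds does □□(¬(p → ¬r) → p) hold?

w0: successors {w1, w6}; □(¬(p → ¬r) → p) there: w1:T, w6:T. ✓
w1: successors {w2, w3, w4, w7}; □(¬(p → ¬r) → p) there: w2:T, w3:T, w4:T, w7:T. ✓
w2: successors {w5}; □(¬(p → ¬r) → p) there: w5:T. ✓
w3: no successors, so □□(¬(p → ¬r) → p) holds vacuously. ✓
w4: successors {w7}; □(¬(p → ¬r) → p) there: w7:T. ✓
w5: no successors, so □□(¬(p → ¬r) → p) holds vacuously. ✓
w6: no successors, so □□(¬(p → ¬r) → p) holds vacuously. ✓
w7: successors {w4}; □(¬(p → ¬r) → p) there: w4:T. ✓

{w0, w1, w2, w3, w4, w5, w6, w7}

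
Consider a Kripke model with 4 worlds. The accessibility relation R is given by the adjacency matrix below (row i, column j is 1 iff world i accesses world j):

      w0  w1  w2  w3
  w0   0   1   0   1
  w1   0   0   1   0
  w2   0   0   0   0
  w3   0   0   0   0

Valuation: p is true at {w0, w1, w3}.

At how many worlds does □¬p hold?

3

w0: successors {w1, w3}; ¬p there: w1:F, w3:F. ✗
w1: successors {w2}; ¬p there: w2:T. ✓
w2: no successors, so □¬p holds vacuously. ✓
w3: no successors, so □¬p holds vacuously. ✓
Satisfying worlds: {w1, w2, w3}.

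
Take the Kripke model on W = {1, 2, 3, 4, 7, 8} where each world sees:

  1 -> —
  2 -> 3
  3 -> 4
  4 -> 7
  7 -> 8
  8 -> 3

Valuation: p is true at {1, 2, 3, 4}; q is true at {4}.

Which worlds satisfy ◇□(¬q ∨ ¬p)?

{3, 4, 7}

1: no successors, so ◇□(¬q ∨ ¬p) fails. ✗
2: successors {3}; □(¬q ∨ ¬p) there: 3:F. ✗
3: successors {4}; □(¬q ∨ ¬p) there: 4:T. ✓
4: successors {7}; □(¬q ∨ ¬p) there: 7:T. ✓
7: successors {8}; □(¬q ∨ ¬p) there: 8:T. ✓
8: successors {3}; □(¬q ∨ ¬p) there: 3:F. ✗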